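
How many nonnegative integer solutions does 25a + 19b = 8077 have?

gcd(25, 19):
  25 = 1×19 + 6
  19 = 3×6 + 1
  6 = 6×1
so gcd(25, 19) = 1.
Back-substitute for Bézout coefficients:
  1 = 19 - 3×6
  ... = 25×(-3) + 19×(4)
Scale by 8077: one solution is (-24231, 32308). Reduce a mod 19: (13, 408).
General: a = 13 + 19t, b = 408 - 25t.
a ≥ 0 ⇒ t ≥ 0; b ≥ 0 ⇒ t ≤ 16. So t ∈ [0, 16]: 17 solutions.

17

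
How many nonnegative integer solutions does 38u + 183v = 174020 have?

gcd(183, 38) = 1  (183 = 4·38 + 31, 38 = 1·31 + 7, 31 = 4·7 + 3, 7 = 2·3 + 1, 3 = 3·1).
Back-substituting, 38·(53) + 183·(-11) = 1.
Scale by 174020: one solution is (9223060, -1914220). Reduce u mod 183: (43, 942).
General: u = 43 + 183t, v = 942 - 38t.
u ≥ 0 ⇒ t ≥ 0; v ≥ 0 ⇒ t ≤ 24. So t ∈ [0, 24]: 25 solutions.

25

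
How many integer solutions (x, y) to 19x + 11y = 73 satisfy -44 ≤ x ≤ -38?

1

gcd(19, 11):
  19 = 1·11 + 8
  11 = 1·8 + 3
  8 = 2·3 + 2
  3 = 1·2 + 1
  2 = 2·1
so gcd(19, 11) = 1.
Back-substitute for Bézout coefficients:
  1 = 3 - 1·2
  ... = 19·(-4) + 11·(7)
Scale by 73: particular solution (-292, 511); reduce x mod 11: (5, -2).
General solution: x = 5 + 11t, y = -2 - 19t for integer t.
-44 ≤ 5 + 11t ≤ -38 gives t ∈ [-4, -4], which is 1 value.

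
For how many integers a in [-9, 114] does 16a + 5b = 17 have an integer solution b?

25

gcd(16, 5) = 1  (16 = 3*5 + 1, 5 = 5*1).
Back-substituting, 16*(1) + 5*(-3) = 1.
Scale by 17: particular solution (17, -51); reduce a mod 5: (2, -3).
General solution: a = 2 + 5t, b = -3 - 16t for integer t.
-9 ≤ 2 + 5t ≤ 114 gives t ∈ [-2, 22], which is 25 values.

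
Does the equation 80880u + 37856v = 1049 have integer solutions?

no

gcd(80880, 37856) = 16  (80880 = 2·37856 + 5168, 37856 = 7·5168 + 1680, 5168 = 3·1680 + 128, 1680 = 13·128 + 16, 128 = 8·16).
16 does not divide 1049 (remainder 9), so no integer solutions.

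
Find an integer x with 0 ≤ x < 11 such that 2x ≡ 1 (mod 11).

6

gcd(11, 2):
  11 = 5*2 + 1
  2 = 2*1
so gcd(11, 2) = 1.
Back-substitute for Bézout coefficients:
  1 = 11 - 5*2
  ... = 2*(-5) + 11*(1)
So 2*-5 ≡ 1 (mod 11), and -5 mod 11 = 6.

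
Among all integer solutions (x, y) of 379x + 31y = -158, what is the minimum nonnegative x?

gcd(379, 31):
  379 = 12·31 + 7
  31 = 4·7 + 3
  7 = 2·3 + 1
  3 = 3·1
so gcd(379, 31) = 1.
1 divides -158, so solutions exist.
Back-substitute for Bézout coefficients:
  1 = 7 - 2·3
  ... = 379·(9) + 31·(-110)
Scale by -158/1 = -158: (x₀, y₀) = (-1422, 17380).
General solution: x = -1422 + 31t, y = 17380 - 379t for integer t.
x ≥ 0: smallest is -1422 mod 31 = 4 (at t = 46), with y = -54.

4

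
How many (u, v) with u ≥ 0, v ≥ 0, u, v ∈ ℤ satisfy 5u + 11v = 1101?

20

gcd(11, 5) = 1  (11 = 2·5 + 1, 5 = 5·1).
Back-substituting, 5·(-2) + 11·(1) = 1.
Scale by 1101: one solution is (-2202, 1101). Reduce u mod 11: (9, 96).
General: u = 9 + 11t, v = 96 - 5t.
u ≥ 0 ⇒ t ≥ 0; v ≥ 0 ⇒ t ≤ 19. So t ∈ [0, 19]: 20 solutions.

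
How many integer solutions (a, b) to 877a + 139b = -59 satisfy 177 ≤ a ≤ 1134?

gcd(877, 139) = 1  (877 = 6×139 + 43, 139 = 3×43 + 10, 43 = 4×10 + 3, 10 = 3×3 + 1, 3 = 3×1).
Back-substituting, 877×(-42) + 139×(265) = 1.
Scale by -59: particular solution (2478, -15635); reduce a mod 139: (115, -726).
General solution: a = 115 + 139t, b = -726 - 877t for integer t.
177 ≤ 115 + 139t ≤ 1134 gives t ∈ [1, 7], which is 7 values.

7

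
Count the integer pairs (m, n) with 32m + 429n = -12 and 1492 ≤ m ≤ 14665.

gcd(429, 32):
  429 = 13·32 + 13
  32 = 2·13 + 6
  13 = 2·6 + 1
  6 = 6·1
so gcd(429, 32) = 1.
Back-substitute for Bézout coefficients:
  1 = 13 - 2·6
  ... = 32·(-67) + 429·(5)
Scale by -12: particular solution (804, -60); reduce m mod 429: (375, -28).
General solution: m = 375 + 429t, n = -28 - 32t for integer t.
1492 ≤ 375 + 429t ≤ 14665 gives t ∈ [3, 33], which is 31 values.

31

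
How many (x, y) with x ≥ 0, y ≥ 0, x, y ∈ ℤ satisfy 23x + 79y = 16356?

9

gcd(79, 23) = 1  (79 = 3*23 + 10, 23 = 2*10 + 3, 10 = 3*3 + 1, 3 = 3*1).
Back-substituting, 23*(-24) + 79*(7) = 1.
Scale by 16356: one solution is (-392544, 114492). Reduce x mod 79: (7, 205).
General: x = 7 + 79t, y = 205 - 23t.
x ≥ 0 ⇒ t ≥ 0; y ≥ 0 ⇒ t ≤ 8. So t ∈ [0, 8]: 9 solutions.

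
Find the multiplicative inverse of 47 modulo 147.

122

gcd(147, 47) = 1.
By Bézout, 47*(-25) + 147*(8) = 1.
So 47*-25 ≡ 1 (mod 147), and -25 mod 147 = 122.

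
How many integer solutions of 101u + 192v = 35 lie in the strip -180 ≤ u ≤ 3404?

gcd(192, 101):
  192 = 1×101 + 91
  101 = 1×91 + 10
  91 = 9×10 + 1
  10 = 10×1
so gcd(192, 101) = 1.
Back-substitute for Bézout coefficients:
  1 = 91 - 9×10
  ... = 101×(-19) + 192×(10)
Scale by 35: particular solution (-665, 350); reduce u mod 192: (103, -54).
General solution: u = 103 + 192t, v = -54 - 101t for integer t.
-180 ≤ 103 + 192t ≤ 3404 gives t ∈ [-1, 17], which is 19 values.

19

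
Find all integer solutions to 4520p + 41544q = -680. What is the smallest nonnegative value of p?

3998

gcd(41544, 4520):
  41544 = 9·4520 + 864
  4520 = 5·864 + 200
  864 = 4·200 + 64
  200 = 3·64 + 8
  64 = 8·8
so gcd(41544, 4520) = 8.
8 divides -680, so solutions exist.
Back-substitute for Bézout coefficients:
  8 = 200 - 3·64
  ... = 4520·(625) + 41544·(-68)
Scale by -680/8 = -85: (p₀, q₀) = (-53125, 5780).
General solution: p = -53125 + 5193t, q = 5780 - 565t for integer t.
p ≥ 0: smallest is -53125 mod 5193 = 3998 (at t = 11), with q = -435.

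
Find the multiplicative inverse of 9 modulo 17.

2

gcd(17, 9) = 1  (17 = 1·9 + 8, 9 = 1·8 + 1, 8 = 8·1).
Back-substituting, 9·(2) + 17·(-1) = 1.
So 9·2 ≡ 1 (mod 17), and 2 mod 17 = 2.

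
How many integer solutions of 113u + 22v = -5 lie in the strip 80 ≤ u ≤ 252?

gcd(113, 22) = 1.
By Bézout, 113*(-7) + 22*(36) = 1.
Particular solution: (13, -67).
General solution: u = 13 + 22t, v = -67 - 113t for integer t.
80 ≤ 13 + 22t ≤ 252 gives t ∈ [4, 10], which is 7 values.

7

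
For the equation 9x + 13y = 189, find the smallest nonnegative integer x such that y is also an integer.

gcd(13, 9):
  13 = 1*9 + 4
  9 = 2*4 + 1
  4 = 4*1
so gcd(13, 9) = 1.
1 divides 189, so solutions exist.
Back-substitute for Bézout coefficients:
  1 = 9 - 2*4
  ... = 9*(3) + 13*(-2)
Scale by 189/1 = 189: (x₀, y₀) = (567, -378).
General solution: x = 567 + 13t, y = -378 - 9t for integer t.
x ≥ 0: smallest is 567 mod 13 = 8 (at t = -43), with y = 9.

8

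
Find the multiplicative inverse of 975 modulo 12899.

gcd(12899, 975) = 1.
By Bézout, 975×(-979) + 12899×(74) = 1.
So 975×-979 ≡ 1 (mod 12899), and -979 mod 12899 = 11920.

11920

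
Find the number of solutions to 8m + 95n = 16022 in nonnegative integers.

gcd(95, 8):
  95 = 11×8 + 7
  8 = 1×7 + 1
  7 = 7×1
so gcd(95, 8) = 1.
Back-substitute for Bézout coefficients:
  1 = 8 - 1×7
  ... = 8×(12) + 95×(-1)
Scale by 16022: one solution is (192264, -16022). Reduce m mod 95: (79, 162).
General: m = 79 + 95t, n = 162 - 8t.
m ≥ 0 ⇒ t ≥ 0; n ≥ 0 ⇒ t ≤ 20. So t ∈ [0, 20]: 21 solutions.

21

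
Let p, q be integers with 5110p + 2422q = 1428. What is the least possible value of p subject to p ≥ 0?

gcd(5110, 2422):
  5110 = 2×2422 + 266
  2422 = 9×266 + 28
  266 = 9×28 + 14
  28 = 2×14
so gcd(5110, 2422) = 14.
14 divides 1428, so solutions exist.
Back-substitute for Bézout coefficients:
  14 = 266 - 9×28
  ... = 5110×(82) + 2422×(-173)
Scale by 1428/14 = 102: (p₀, q₀) = (8364, -17646).
General solution: p = 8364 + 173t, q = -17646 - 365t for integer t.
p ≥ 0: smallest is 8364 mod 173 = 60 (at t = -48), with q = -126.

60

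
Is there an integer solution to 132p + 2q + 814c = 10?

gcd(132, 2):
  132 = 66×2
so gcd(132, 2) = 2.
gcd(2, 814) = 2.
2 divides 10, so integer solutions exist.

yes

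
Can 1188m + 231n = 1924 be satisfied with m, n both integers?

no

gcd(1188, 231) = 33.
33 does not divide 1924 (remainder 10), so no integer solutions.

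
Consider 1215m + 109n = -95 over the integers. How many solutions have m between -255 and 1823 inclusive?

gcd(1215, 109):
  1215 = 11×109 + 16
  109 = 6×16 + 13
  16 = 1×13 + 3
  13 = 4×3 + 1
  3 = 3×1
so gcd(1215, 109) = 1.
Back-substitute for Bézout coefficients:
  1 = 13 - 4×3
  ... = 1215×(-34) + 109×(379)
Scale by -95: particular solution (3230, -36005); reduce m mod 109: (69, -770).
General solution: m = 69 + 109t, n = -770 - 1215t for integer t.
-255 ≤ 69 + 109t ≤ 1823 gives t ∈ [-2, 16], which is 19 values.

19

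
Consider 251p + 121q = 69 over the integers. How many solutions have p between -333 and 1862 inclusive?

gcd(251, 121):
  251 = 2×121 + 9
  121 = 13×9 + 4
  9 = 2×4 + 1
  4 = 4×1
so gcd(251, 121) = 1.
Back-substitute for Bézout coefficients:
  1 = 9 - 2×4
  ... = 251×(27) + 121×(-56)
Scale by 69: particular solution (1863, -3864); reduce p mod 121: (48, -99).
General solution: p = 48 + 121t, q = -99 - 251t for integer t.
-333 ≤ 48 + 121t ≤ 1862 gives t ∈ [-3, 14], which is 18 values.

18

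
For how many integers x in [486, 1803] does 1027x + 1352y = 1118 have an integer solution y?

13

gcd(1352, 1027):
  1352 = 1×1027 + 325
  1027 = 3×325 + 52
  325 = 6×52 + 13
  52 = 4×13
so gcd(1352, 1027) = 13.
Back-substitute for Bézout coefficients:
  13 = 325 - 6×52
  ... = 1027×(-25) + 1352×(19)
Scale by 86: particular solution (-2150, 1634); reduce x mod 104: (34, -25).
General solution: x = 34 + 104t, y = -25 - 79t for integer t.
486 ≤ 34 + 104t ≤ 1803 gives t ∈ [5, 17], which is 13 values.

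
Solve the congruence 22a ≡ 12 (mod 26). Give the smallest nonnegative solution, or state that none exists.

gcd(26, 22) = 2  (26 = 1·22 + 4, 22 = 5·4 + 2, 4 = 2·2).
2 divides 12, so solutions exist.
Back-substituting, 22·(6) + 26·(-5) = 2.
So 22·(6) ≡ 2 (mod 26); multiply by 6: a ≡ 36 (mod 13).
Smallest nonnegative: a = 36 mod 13 = 10.

10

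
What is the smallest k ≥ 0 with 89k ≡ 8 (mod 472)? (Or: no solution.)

gcd(472, 89) = 1  (472 = 5*89 + 27, 89 = 3*27 + 8, 27 = 3*8 + 3, 8 = 2*3 + 2, 3 = 1*2 + 1, 2 = 2*1).
1 divides 8, so solutions exist.
Back-substituting, 89*(-175) + 472*(33) = 1.
So 89*(-175) ≡ 1 (mod 472); multiply by 8: k ≡ -1400 (mod 472).
Smallest nonnegative: k = -1400 mod 472 = 16.

16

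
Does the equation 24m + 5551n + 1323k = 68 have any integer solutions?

yes

gcd(5551, 24) = 1  (5551 = 231×24 + 7, 24 = 3×7 + 3, 7 = 2×3 + 1, 3 = 3×1).
gcd(1, 1323) = 1.
1 divides 68, so integer solutions exist.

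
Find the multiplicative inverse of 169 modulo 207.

49

gcd(207, 169) = 1  (207 = 1·169 + 38, 169 = 4·38 + 17, 38 = 2·17 + 4, 17 = 4·4 + 1, 4 = 4·1).
Back-substituting, 169·(49) + 207·(-40) = 1.
So 169·49 ≡ 1 (mod 207), and 49 mod 207 = 49.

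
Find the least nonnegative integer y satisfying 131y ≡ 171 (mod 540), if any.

gcd(540, 131) = 1.
1 divides 171, so solutions exist.
By Bézout, 131×(-169) + 540×(41) = 1.
So 131×(-169) ≡ 1 (mod 540); multiply by 171: y ≡ -28899 (mod 540).
Smallest nonnegative: y = -28899 mod 540 = 261.

261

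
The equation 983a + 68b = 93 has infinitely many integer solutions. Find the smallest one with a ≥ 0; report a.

3

gcd(983, 68):
  983 = 14*68 + 31
  68 = 2*31 + 6
  31 = 5*6 + 1
  6 = 6*1
so gcd(983, 68) = 1.
1 divides 93, so solutions exist.
Back-substitute for Bézout coefficients:
  1 = 31 - 5*6
  ... = 983*(11) + 68*(-159)
Scale by 93/1 = 93: (a₀, b₀) = (1023, -14787).
General solution: a = 1023 + 68t, b = -14787 - 983t for integer t.
a ≥ 0: smallest is 1023 mod 68 = 3 (at t = -15), with b = -42.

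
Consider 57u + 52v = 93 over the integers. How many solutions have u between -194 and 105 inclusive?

gcd(57, 52):
  57 = 1×52 + 5
  52 = 10×5 + 2
  5 = 2×2 + 1
  2 = 2×1
so gcd(57, 52) = 1.
Back-substitute for Bézout coefficients:
  1 = 5 - 2×2
  ... = 57×(21) + 52×(-23)
Scale by 93: particular solution (1953, -2139); reduce u mod 52: (29, -30).
General solution: u = 29 + 52t, v = -30 - 57t for integer t.
-194 ≤ 29 + 52t ≤ 105 gives t ∈ [-4, 1], which is 6 values.

6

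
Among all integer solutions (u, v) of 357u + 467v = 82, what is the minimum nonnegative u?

237

gcd(467, 357) = 1  (467 = 1*357 + 110, 357 = 3*110 + 27, 110 = 4*27 + 2, 27 = 13*2 + 1, 2 = 2*1).
1 divides 82, so solutions exist.
Back-substituting, 357*(225) + 467*(-172) = 1.
Scale by 82/1 = 82: (u₀, v₀) = (18450, -14104).
General solution: u = 18450 + 467t, v = -14104 - 357t for integer t.
u ≥ 0: smallest is 18450 mod 467 = 237 (at t = -39), with v = -181.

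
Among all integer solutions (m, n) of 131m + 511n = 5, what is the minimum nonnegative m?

316

gcd(511, 131) = 1  (511 = 3*131 + 118, 131 = 1*118 + 13, 118 = 9*13 + 1, 13 = 13*1).
1 divides 5, so solutions exist.
Back-substituting, 131*(-39) + 511*(10) = 1.
Scale by 5/1 = 5: (m₀, n₀) = (-195, 50).
General solution: m = -195 + 511t, n = 50 - 131t for integer t.
m ≥ 0: smallest is -195 mod 511 = 316 (at t = 1), with n = -81.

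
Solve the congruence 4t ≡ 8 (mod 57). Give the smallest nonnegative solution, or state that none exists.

gcd(57, 4) = 1.
1 divides 8, so solutions exist.
By Bézout, 4·(-14) + 57·(1) = 1.
So 4·(-14) ≡ 1 (mod 57); multiply by 8: t ≡ -112 (mod 57).
Smallest nonnegative: t = -112 mod 57 = 2.

2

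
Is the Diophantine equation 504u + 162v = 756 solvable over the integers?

gcd(504, 162) = 18  (504 = 3*162 + 18, 162 = 9*18).
18 divides 756, so integer solutions exist.

yes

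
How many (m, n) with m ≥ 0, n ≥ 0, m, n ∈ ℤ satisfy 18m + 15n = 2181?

24

gcd(18, 15) = 3  (18 = 1*15 + 3, 15 = 5*3).
Back-substituting, 18*(1) + 15*(-1) = 3.
Scale by 727: one solution is (727, -727). Reduce m mod 5: (2, 143).
General: m = 2 + 5t, n = 143 - 6t.
m ≥ 0 ⇒ t ≥ 0; n ≥ 0 ⇒ t ≤ 23. So t ∈ [0, 23]: 24 solutions.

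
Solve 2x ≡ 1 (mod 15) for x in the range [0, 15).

8

gcd(15, 2):
  15 = 7*2 + 1
  2 = 2*1
so gcd(15, 2) = 1.
Back-substitute for Bézout coefficients:
  1 = 15 - 7*2
  ... = 2*(-7) + 15*(1)
So 2*-7 ≡ 1 (mod 15), and -7 mod 15 = 8.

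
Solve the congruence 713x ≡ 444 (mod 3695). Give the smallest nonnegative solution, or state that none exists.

1063

gcd(3695, 713) = 1.
1 divides 444, so solutions exist.
By Bézout, 713×(-938) + 3695×(181) = 1.
So 713×(-938) ≡ 1 (mod 3695); multiply by 444: x ≡ -416472 (mod 3695).
Smallest nonnegative: x = -416472 mod 3695 = 1063.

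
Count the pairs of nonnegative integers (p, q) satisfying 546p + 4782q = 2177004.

gcd(4782, 546) = 6  (4782 = 8·546 + 414, 546 = 1·414 + 132, 414 = 3·132 + 18, 132 = 7·18 + 6, 18 = 3·6).
Back-substituting, 546·(254) + 4782·(-29) = 6.
Scale by 362834: one solution is (92159836, -10522186). Reduce p mod 797: (335, 417).
General: p = 335 + 797t, q = 417 - 91t.
p ≥ 0 ⇒ t ≥ 0; q ≥ 0 ⇒ t ≤ 4. So t ∈ [0, 4]: 5 solutions.

5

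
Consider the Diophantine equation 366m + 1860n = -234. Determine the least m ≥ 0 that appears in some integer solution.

101

gcd(1860, 366):
  1860 = 5×366 + 30
  366 = 12×30 + 6
  30 = 5×6
so gcd(1860, 366) = 6.
6 divides -234, so solutions exist.
Back-substitute for Bézout coefficients:
  6 = 366 - 12×30
  ... = 366×(61) + 1860×(-12)
Scale by -234/6 = -39: (m₀, n₀) = (-2379, 468).
General solution: m = -2379 + 310t, n = 468 - 61t for integer t.
m ≥ 0: smallest is -2379 mod 310 = 101 (at t = 8), with n = -20.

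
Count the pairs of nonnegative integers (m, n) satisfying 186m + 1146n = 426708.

12

gcd(1146, 186) = 6  (1146 = 6*186 + 30, 186 = 6*30 + 6, 30 = 5*6).
Back-substituting, 186*(37) + 1146*(-6) = 6.
Scale by 71118: one solution is (2631366, -426708). Reduce m mod 191: (150, 348).
General: m = 150 + 191t, n = 348 - 31t.
m ≥ 0 ⇒ t ≥ 0; n ≥ 0 ⇒ t ≤ 11. So t ∈ [0, 11]: 12 solutions.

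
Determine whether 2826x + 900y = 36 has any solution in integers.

gcd(2826, 900) = 18  (2826 = 3×900 + 126, 900 = 7×126 + 18, 126 = 7×18).
18 divides 36, so integer solutions exist.

yes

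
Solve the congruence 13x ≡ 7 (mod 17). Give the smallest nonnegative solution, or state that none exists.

11

gcd(17, 13):
  17 = 1×13 + 4
  13 = 3×4 + 1
  4 = 4×1
so gcd(17, 13) = 1.
1 divides 7, so solutions exist.
Back-substitute for Bézout coefficients:
  1 = 13 - 3×4
  ... = 13×(4) + 17×(-3)
So 13×(4) ≡ 1 (mod 17); multiply by 7: x ≡ 28 (mod 17).
Smallest nonnegative: x = 28 mod 17 = 11.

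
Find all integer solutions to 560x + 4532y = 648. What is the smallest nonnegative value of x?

859

gcd(4532, 560) = 4.
4 divides 648, so solutions exist.
By Bézout, 560*(348) + 4532*(-43) = 4.
Scale by 648/4 = 162: (x₀, y₀) = (56376, -6966).
General solution: x = 56376 + 1133t, y = -6966 - 140t for integer t.
x ≥ 0: smallest is 56376 mod 1133 = 859 (at t = -49), with y = -106.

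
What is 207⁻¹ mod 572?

467

gcd(572, 207):
  572 = 2×207 + 158
  207 = 1×158 + 49
  158 = 3×49 + 11
  49 = 4×11 + 5
  11 = 2×5 + 1
  5 = 5×1
so gcd(572, 207) = 1.
Back-substitute for Bézout coefficients:
  1 = 11 - 2×5
  ... = 207×(-105) + 572×(38)
So 207×-105 ≡ 1 (mod 572), and -105 mod 572 = 467.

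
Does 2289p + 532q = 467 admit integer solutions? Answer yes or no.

gcd(2289, 532) = 7  (2289 = 4·532 + 161, 532 = 3·161 + 49, 161 = 3·49 + 14, 49 = 3·14 + 7, 14 = 2·7).
7 does not divide 467 (remainder 5), so no integer solutions.

no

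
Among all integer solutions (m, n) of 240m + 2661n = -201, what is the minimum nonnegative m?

232

gcd(2661, 240) = 3.
3 divides -201, so solutions exist.
By Bézout, 240×(-255) + 2661×(23) = 3.
Scale by -201/3 = -67: (m₀, n₀) = (17085, -1541).
General solution: m = 17085 + 887t, n = -1541 - 80t for integer t.
m ≥ 0: smallest is 17085 mod 887 = 232 (at t = -19), with n = -21.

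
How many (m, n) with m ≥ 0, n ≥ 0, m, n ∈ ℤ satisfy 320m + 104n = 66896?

gcd(320, 104):
  320 = 3×104 + 8
  104 = 13×8
so gcd(320, 104) = 8.
Back-substitute for Bézout coefficients:
  8 = 320 - 3×104
  ... = 320×(1) + 104×(-3)
Scale by 8362: one solution is (8362, -25086). Reduce m mod 13: (3, 634).
General: m = 3 + 13t, n = 634 - 40t.
m ≥ 0 ⇒ t ≥ 0; n ≥ 0 ⇒ t ≤ 15. So t ∈ [0, 15]: 16 solutions.

16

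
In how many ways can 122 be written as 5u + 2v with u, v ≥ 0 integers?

13

gcd(5, 2):
  5 = 2·2 + 1
  2 = 2·1
so gcd(5, 2) = 1.
Back-substitute for Bézout coefficients:
  1 = 5 - 2·2
  ... = 5·(1) + 2·(-2)
Scale by 122: one solution is (122, -244). Reduce u mod 2: (0, 61).
General: u = 0 + 2t, v = 61 - 5t.
u ≥ 0 ⇒ t ≥ 0; v ≥ 0 ⇒ t ≤ 12. So t ∈ [0, 12]: 13 solutions.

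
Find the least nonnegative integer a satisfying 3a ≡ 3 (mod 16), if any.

1

gcd(16, 3) = 1  (16 = 5×3 + 1, 3 = 3×1).
1 divides 3, so solutions exist.
Back-substituting, 3×(-5) + 16×(1) = 1.
So 3×(-5) ≡ 1 (mod 16); multiply by 3: a ≡ -15 (mod 16).
Smallest nonnegative: a = -15 mod 16 = 1.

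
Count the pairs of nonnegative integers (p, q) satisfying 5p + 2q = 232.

gcd(5, 2) = 1  (5 = 2*2 + 1, 2 = 2*1).
Back-substituting, 5*(1) + 2*(-2) = 1.
Scale by 232: one solution is (232, -464). Reduce p mod 2: (0, 116).
General: p = 0 + 2t, q = 116 - 5t.
p ≥ 0 ⇒ t ≥ 0; q ≥ 0 ⇒ t ≤ 23. So t ∈ [0, 23]: 24 solutions.

24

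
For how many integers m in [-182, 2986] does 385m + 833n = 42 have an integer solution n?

gcd(833, 385) = 7.
By Bézout, 385·(13) + 833·(-6) = 7.
Particular solution: (78, -36).
General solution: m = 78 + 119t, n = -36 - 55t for integer t.
-182 ≤ 78 + 119t ≤ 2986 gives t ∈ [-2, 24], which is 27 values.

27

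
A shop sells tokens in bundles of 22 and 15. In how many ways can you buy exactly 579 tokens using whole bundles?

1

Need nonnegative integers with 22j + 15k = 579.
gcd(22, 15) = 1, and 22·(-2) + 15·(3) = 1.
So (j₀, k₀) = (-1158, 1737); general j = -1158 + 15t, k = 1737 - 22t.
j ≥ 0 ⇒ t ≥ 78; k ≥ 0 ⇒ t ≤ 78. That's 1 value of t.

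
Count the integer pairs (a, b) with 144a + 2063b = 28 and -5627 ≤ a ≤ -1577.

gcd(2063, 144):
  2063 = 14×144 + 47
  144 = 3×47 + 3
  47 = 15×3 + 2
  3 = 1×2 + 1
  2 = 2×1
so gcd(2063, 144) = 1.
Back-substitute for Bézout coefficients:
  1 = 3 - 1×2
  ... = 144×(702) + 2063×(-49)
Scale by 28: particular solution (19656, -1372); reduce a mod 2063: (1089, -76).
General solution: a = 1089 + 2063t, b = -76 - 144t for integer t.
-5627 ≤ 1089 + 2063t ≤ -1577 gives t ∈ [-3, -2], which is 2 values.

2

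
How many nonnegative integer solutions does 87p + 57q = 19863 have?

gcd(87, 57) = 3.
By Bézout, 87*(2) + 57*(-3) = 3.
One solution: (18, 321).
General: p = 18 + 19t, q = 321 - 29t.
p ≥ 0 ⇒ t ≥ 0; q ≥ 0 ⇒ t ≤ 11. So t ∈ [0, 11]: 12 solutions.

12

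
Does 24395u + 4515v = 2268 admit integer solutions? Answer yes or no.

gcd(24395, 4515) = 35  (24395 = 5*4515 + 1820, 4515 = 2*1820 + 875, 1820 = 2*875 + 70, 875 = 12*70 + 35, 70 = 2*35).
35 does not divide 2268 (remainder 28), so no integer solutions.

no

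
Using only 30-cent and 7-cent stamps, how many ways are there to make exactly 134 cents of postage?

Need nonnegative integers with 30j + 7k = 134.
gcd(30, 7) = 1, and 30·(-3) + 7·(13) = 1.
So (j₀, k₀) = (-402, 1742); general j = -402 + 7t, k = 1742 - 30t.
j ≥ 0 ⇒ t ≥ 58; k ≥ 0 ⇒ t ≤ 58. That's 1 value of t.

1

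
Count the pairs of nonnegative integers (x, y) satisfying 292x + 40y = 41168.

14

gcd(292, 40) = 4  (292 = 7*40 + 12, 40 = 3*12 + 4, 12 = 3*4).
Back-substituting, 292*(-3) + 40*(22) = 4.
Scale by 10292: one solution is (-30876, 226424). Reduce x mod 10: (4, 1000).
General: x = 4 + 10t, y = 1000 - 73t.
x ≥ 0 ⇒ t ≥ 0; y ≥ 0 ⇒ t ≤ 13. So t ∈ [0, 13]: 14 solutions.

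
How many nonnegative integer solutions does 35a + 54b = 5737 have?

gcd(54, 35):
  54 = 1×35 + 19
  35 = 1×19 + 16
  19 = 1×16 + 3
  16 = 5×3 + 1
  3 = 3×1
so gcd(54, 35) = 1.
Back-substitute for Bézout coefficients:
  1 = 16 - 5×3
  ... = 35×(17) + 54×(-11)
Scale by 5737: one solution is (97529, -63107). Reduce a mod 54: (5, 103).
General: a = 5 + 54t, b = 103 - 35t.
a ≥ 0 ⇒ t ≥ 0; b ≥ 0 ⇒ t ≤ 2. So t ∈ [0, 2]: 3 solutions.

3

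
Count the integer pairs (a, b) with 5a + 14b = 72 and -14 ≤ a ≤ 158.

gcd(14, 5) = 1.
By Bézout, 5×(3) + 14×(-1) = 1.
Particular solution: (6, 3).
General solution: a = 6 + 14t, b = 3 - 5t for integer t.
-14 ≤ 6 + 14t ≤ 158 gives t ∈ [-1, 10], which is 12 values.

12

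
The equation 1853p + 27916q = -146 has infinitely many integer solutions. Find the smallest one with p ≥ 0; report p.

gcd(27916, 1853) = 1  (27916 = 15*1853 + 121, 1853 = 15*121 + 38, 121 = 3*38 + 7, 38 = 5*7 + 3, 7 = 2*3 + 1, 3 = 3*1).
1 divides -146, so solutions exist.
Back-substituting, 1853*(-8075) + 27916*(536) = 1.
Scale by -146/1 = -146: (p₀, q₀) = (1178950, -78256).
General solution: p = 1178950 + 27916t, q = -78256 - 1853t for integer t.
p ≥ 0: smallest is 1178950 mod 27916 = 6478 (at t = -42), with q = -430.

6478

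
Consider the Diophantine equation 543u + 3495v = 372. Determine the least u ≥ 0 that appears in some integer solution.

gcd(3495, 543) = 3.
3 divides 372, so solutions exist.
By Bézout, 543×(-354) + 3495×(55) = 3.
Scale by 372/3 = 124: (u₀, v₀) = (-43896, 6820).
General solution: u = -43896 + 1165t, v = 6820 - 181t for integer t.
u ≥ 0: smallest is -43896 mod 1165 = 374 (at t = 38), with v = -58.

374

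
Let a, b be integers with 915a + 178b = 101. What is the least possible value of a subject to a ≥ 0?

gcd(915, 178):
  915 = 5·178 + 25
  178 = 7·25 + 3
  25 = 8·3 + 1
  3 = 3·1
so gcd(915, 178) = 1.
1 divides 101, so solutions exist.
Back-substitute for Bézout coefficients:
  1 = 25 - 8·3
  ... = 915·(57) + 178·(-293)
Scale by 101/1 = 101: (a₀, b₀) = (5757, -29593).
General solution: a = 5757 + 178t, b = -29593 - 915t for integer t.
a ≥ 0: smallest is 5757 mod 178 = 61 (at t = -32), with b = -313.

61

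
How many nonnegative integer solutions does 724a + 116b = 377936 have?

18

gcd(724, 116) = 4.
By Bézout, 724×(-4) + 116×(25) = 4.
One solution: (21, 3127).
General: a = 21 + 29t, b = 3127 - 181t.
a ≥ 0 ⇒ t ≥ 0; b ≥ 0 ⇒ t ≤ 17. So t ∈ [0, 17]: 18 solutions.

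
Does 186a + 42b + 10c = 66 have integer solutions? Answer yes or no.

gcd(186, 42) = 6  (186 = 4·42 + 18, 42 = 2·18 + 6, 18 = 3·6).
gcd(6, 10) = 2.
2 divides 66, so integer solutions exist.

yes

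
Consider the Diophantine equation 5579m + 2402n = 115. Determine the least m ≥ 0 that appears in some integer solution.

gcd(5579, 2402):
  5579 = 2*2402 + 775
  2402 = 3*775 + 77
  775 = 10*77 + 5
  77 = 15*5 + 2
  5 = 2*2 + 1
  2 = 2*1
so gcd(5579, 2402) = 1.
1 divides 115, so solutions exist.
Back-substitute for Bézout coefficients:
  1 = 5 - 2*2
  ... = 5579*(967) + 2402*(-2246)
Scale by 115/1 = 115: (m₀, n₀) = (111205, -258290).
General solution: m = 111205 + 2402t, n = -258290 - 5579t for integer t.
m ≥ 0: smallest is 111205 mod 2402 = 713 (at t = -46), with n = -1656.

713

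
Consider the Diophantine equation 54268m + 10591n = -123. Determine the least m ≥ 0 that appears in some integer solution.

gcd(54268, 10591):
  54268 = 5·10591 + 1313
  10591 = 8·1313 + 87
  1313 = 15·87 + 8
  87 = 10·8 + 7
  8 = 1·7 + 1
  7 = 7·1
so gcd(54268, 10591) = 1.
1 divides -123, so solutions exist.
Back-substitute for Bézout coefficients:
  1 = 8 - 1·7
  ... = 54268·(1339) + 10591·(-6861)
Scale by -123/1 = -123: (m₀, n₀) = (-164697, 843903).
General solution: m = -164697 + 10591t, n = 843903 - 54268t for integer t.
m ≥ 0: smallest is -164697 mod 10591 = 4759 (at t = 16), with n = -24385.

4759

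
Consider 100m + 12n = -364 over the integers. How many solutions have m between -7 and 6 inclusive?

gcd(100, 12):
  100 = 8·12 + 4
  12 = 3·4
so gcd(100, 12) = 4.
Back-substitute for Bézout coefficients:
  4 = 100 - 8·12
  ... = 100·(1) + 12·(-8)
Scale by -91: particular solution (-91, 728); reduce m mod 3: (2, -47).
General solution: m = 2 + 3t, n = -47 - 25t for integer t.
-7 ≤ 2 + 3t ≤ 6 gives t ∈ [-3, 1], which is 5 values.

5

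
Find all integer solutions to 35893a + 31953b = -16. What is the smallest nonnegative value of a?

gcd(35893, 31953) = 1.
1 divides -16, so solutions exist.
By Bézout, 35893*(10405) + 31953*(-11688) = 1.
Scale by -16/1 = -16: (a₀, b₀) = (-166480, 187008).
General solution: a = -166480 + 31953t, b = 187008 - 35893t for integer t.
a ≥ 0: smallest is -166480 mod 31953 = 25238 (at t = 6), with b = -28350.

25238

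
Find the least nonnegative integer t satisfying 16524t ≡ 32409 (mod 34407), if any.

gcd(34407, 16524) = 9  (34407 = 2*16524 + 1359, 16524 = 12*1359 + 216, 1359 = 6*216 + 63, 216 = 3*63 + 27, 63 = 2*27 + 9, 27 = 3*9).
9 divides 32409, so solutions exist.
Back-substituting, 16524*(-1114) + 34407*(535) = 9.
So 16524*(-1114) ≡ 9 (mod 34407); multiply by 3601: t ≡ -4011514 (mod 3823).
Smallest nonnegative: t = -4011514 mod 3823 = 2636.

2636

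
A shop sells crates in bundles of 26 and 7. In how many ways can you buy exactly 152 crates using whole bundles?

Need nonnegative integers with 26j + 7k = 152.
gcd(26, 7) = 1, and 26·(3) + 7·(-11) = 1.
So (j₀, k₀) = (456, -1672); general j = 456 + 7t, k = -1672 - 26t.
j ≥ 0 ⇒ t ≥ -65; k ≥ 0 ⇒ t ≤ -65. That's 1 value of t.

1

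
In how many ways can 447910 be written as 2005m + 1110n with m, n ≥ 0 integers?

1

gcd(2005, 1110) = 5.
By Bézout, 2005×(-31) + 1110×(56) = 5.
One solution: (178, 82).
General: m = 178 + 222t, n = 82 - 401t.
m ≥ 0 ⇒ t ≥ 0; n ≥ 0 ⇒ t ≤ 0. So t ∈ [0, 0]: 1 solution.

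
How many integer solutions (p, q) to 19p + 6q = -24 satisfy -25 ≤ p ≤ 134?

gcd(19, 6) = 1.
By Bézout, 19*(1) + 6*(-3) = 1.
Particular solution: (0, -4).
General solution: p = 0 + 6t, q = -4 - 19t for integer t.
-25 ≤ 0 + 6t ≤ 134 gives t ∈ [-4, 22], which is 27 values.

27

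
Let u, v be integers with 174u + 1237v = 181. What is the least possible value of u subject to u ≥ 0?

gcd(1237, 174) = 1  (1237 = 7·174 + 19, 174 = 9·19 + 3, 19 = 6·3 + 1, 3 = 3·1).
1 divides 181, so solutions exist.
Back-substituting, 174·(-391) + 1237·(55) = 1.
Scale by 181/1 = 181: (u₀, v₀) = (-70771, 9955).
General solution: u = -70771 + 1237t, v = 9955 - 174t for integer t.
u ≥ 0: smallest is -70771 mod 1237 = 975 (at t = 58), with v = -137.

975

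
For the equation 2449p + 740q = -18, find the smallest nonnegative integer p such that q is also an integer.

gcd(2449, 740) = 1  (2449 = 3·740 + 229, 740 = 3·229 + 53, 229 = 4·53 + 17, 53 = 3·17 + 2, 17 = 8·2 + 1, 2 = 2·1).
1 divides -18, so solutions exist.
Back-substituting, 2449·(349) + 740·(-1155) = 1.
Scale by -18/1 = -18: (p₀, q₀) = (-6282, 20790).
General solution: p = -6282 + 740t, q = 20790 - 2449t for integer t.
p ≥ 0: smallest is -6282 mod 740 = 378 (at t = 9), with q = -1251.

378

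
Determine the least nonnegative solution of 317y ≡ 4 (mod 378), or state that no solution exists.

gcd(378, 317):
  378 = 1·317 + 61
  317 = 5·61 + 12
  61 = 5·12 + 1
  12 = 12·1
so gcd(378, 317) = 1.
1 divides 4, so solutions exist.
Back-substitute for Bézout coefficients:
  1 = 61 - 5·12
  ... = 317·(-31) + 378·(26)
So 317·(-31) ≡ 1 (mod 378); multiply by 4: y ≡ -124 (mod 378).
Smallest nonnegative: y = -124 mod 378 = 254.

254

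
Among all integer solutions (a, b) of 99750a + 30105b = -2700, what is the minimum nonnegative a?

gcd(99750, 30105):
  99750 = 3·30105 + 9435
  30105 = 3·9435 + 1800
  9435 = 5·1800 + 435
  1800 = 4·435 + 60
  435 = 7·60 + 15
  60 = 4·15
so gcd(99750, 30105) = 15.
15 divides -2700, so solutions exist.
Back-substitute for Bézout coefficients:
  15 = 435 - 7·60
  ... = 99750·(485) + 30105·(-1607)
Scale by -2700/15 = -180: (a₀, b₀) = (-87300, 289260).
General solution: a = -87300 + 2007t, b = 289260 - 6650t for integer t.
a ≥ 0: smallest is -87300 mod 2007 = 1008 (at t = 44), with b = -3340.

1008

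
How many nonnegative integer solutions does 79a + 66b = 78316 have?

gcd(79, 66):
  79 = 1·66 + 13
  66 = 5·13 + 1
  13 = 13·1
so gcd(79, 66) = 1.
Back-substitute for Bézout coefficients:
  1 = 66 - 5·13
  ... = 79·(-5) + 66·(6)
Scale by 78316: one solution is (-391580, 469896). Reduce a mod 66: (64, 1110).
General: a = 64 + 66t, b = 1110 - 79t.
a ≥ 0 ⇒ t ≥ 0; b ≥ 0 ⇒ t ≤ 14. So t ∈ [0, 14]: 15 solutions.

15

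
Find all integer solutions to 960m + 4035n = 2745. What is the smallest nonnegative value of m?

192

gcd(4035, 960):
  4035 = 4*960 + 195
  960 = 4*195 + 180
  195 = 1*180 + 15
  180 = 12*15
so gcd(4035, 960) = 15.
15 divides 2745, so solutions exist.
Back-substitute for Bézout coefficients:
  15 = 195 - 1*180
  ... = 960*(-21) + 4035*(5)
Scale by 2745/15 = 183: (m₀, n₀) = (-3843, 915).
General solution: m = -3843 + 269t, n = 915 - 64t for integer t.
m ≥ 0: smallest is -3843 mod 269 = 192 (at t = 15), with n = -45.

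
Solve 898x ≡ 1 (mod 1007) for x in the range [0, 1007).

194

gcd(1007, 898) = 1  (1007 = 1×898 + 109, 898 = 8×109 + 26, 109 = 4×26 + 5, 26 = 5×5 + 1, 5 = 5×1).
Back-substituting, 898×(194) + 1007×(-173) = 1.
So 898×194 ≡ 1 (mod 1007), and 194 mod 1007 = 194.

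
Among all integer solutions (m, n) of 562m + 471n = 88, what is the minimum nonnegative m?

gcd(562, 471):
  562 = 1×471 + 91
  471 = 5×91 + 16
  91 = 5×16 + 11
  16 = 1×11 + 5
  11 = 2×5 + 1
  5 = 5×1
so gcd(562, 471) = 1.
1 divides 88, so solutions exist.
Back-substitute for Bézout coefficients:
  1 = 11 - 2×5
  ... = 562×(88) + 471×(-105)
Scale by 88/1 = 88: (m₀, n₀) = (7744, -9240).
General solution: m = 7744 + 471t, n = -9240 - 562t for integer t.
m ≥ 0: smallest is 7744 mod 471 = 208 (at t = -16), with n = -248.

208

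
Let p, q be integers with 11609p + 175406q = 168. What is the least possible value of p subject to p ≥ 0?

gcd(175406, 11609) = 1.
1 divides 168, so solutions exist.
By Bézout, 11609×(-21667) + 175406×(1434) = 1.
Scale by 168/1 = 168: (p₀, q₀) = (-3640056, 240912).
General solution: p = -3640056 + 175406t, q = 240912 - 11609t for integer t.
p ≥ 0: smallest is -3640056 mod 175406 = 43470 (at t = 21), with q = -2877.

43470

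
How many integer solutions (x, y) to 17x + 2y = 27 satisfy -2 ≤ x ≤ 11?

7

gcd(17, 2) = 1.
By Bézout, 17·(1) + 2·(-8) = 1.
Particular solution: (1, 5).
General solution: x = 1 + 2t, y = 5 - 17t for integer t.
-2 ≤ 1 + 2t ≤ 11 gives t ∈ [-1, 5], which is 7 values.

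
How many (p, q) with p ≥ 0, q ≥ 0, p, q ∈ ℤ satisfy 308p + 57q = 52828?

3

gcd(308, 57) = 1  (308 = 5·57 + 23, 57 = 2·23 + 11, 23 = 2·11 + 1, 11 = 11·1).
Back-substituting, 308·(5) + 57·(-27) = 1.
Scale by 52828: one solution is (264140, -1426356). Reduce p mod 57: (2, 916).
General: p = 2 + 57t, q = 916 - 308t.
p ≥ 0 ⇒ t ≥ 0; q ≥ 0 ⇒ t ≤ 2. So t ∈ [0, 2]: 3 solutions.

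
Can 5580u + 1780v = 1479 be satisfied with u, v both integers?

no

gcd(5580, 1780) = 20  (5580 = 3·1780 + 240, 1780 = 7·240 + 100, 240 = 2·100 + 40, 100 = 2·40 + 20, 40 = 2·20).
20 does not divide 1479 (remainder 19), so no integer solutions.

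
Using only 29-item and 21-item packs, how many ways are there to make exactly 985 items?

Need nonnegative integers with 29j + 21k = 985.
gcd(29, 21) = 1, and 29·(8) + 21·(-11) = 1.
So (j₀, k₀) = (7880, -10835); general j = 7880 + 21t, k = -10835 - 29t.
j ≥ 0 ⇒ t ≥ -375; k ≥ 0 ⇒ t ≤ -374. That's 2 values of t.

2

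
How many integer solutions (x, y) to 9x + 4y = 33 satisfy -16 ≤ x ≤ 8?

gcd(9, 4) = 1  (9 = 2·4 + 1, 4 = 4·1).
Back-substituting, 9·(1) + 4·(-2) = 1.
Scale by 33: particular solution (33, -66); reduce x mod 4: (1, 6).
General solution: x = 1 + 4t, y = 6 - 9t for integer t.
-16 ≤ 1 + 4t ≤ 8 gives t ∈ [-4, 1], which is 6 values.

6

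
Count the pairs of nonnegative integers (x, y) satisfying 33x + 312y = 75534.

gcd(312, 33) = 3.
By Bézout, 33·(19) + 312·(-2) = 3.
One solution: (86, 233).
General: x = 86 + 104t, y = 233 - 11t.
x ≥ 0 ⇒ t ≥ 0; y ≥ 0 ⇒ t ≤ 21. So t ∈ [0, 21]: 22 solutions.

22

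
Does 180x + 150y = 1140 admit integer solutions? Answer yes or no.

gcd(180, 150) = 30  (180 = 1·150 + 30, 150 = 5·30).
30 divides 1140, so integer solutions exist.

yes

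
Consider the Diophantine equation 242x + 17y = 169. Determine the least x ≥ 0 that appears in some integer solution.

4

gcd(242, 17):
  242 = 14×17 + 4
  17 = 4×4 + 1
  4 = 4×1
so gcd(242, 17) = 1.
1 divides 169, so solutions exist.
Back-substitute for Bézout coefficients:
  1 = 17 - 4×4
  ... = 242×(-4) + 17×(57)
Scale by 169/1 = 169: (x₀, y₀) = (-676, 9633).
General solution: x = -676 + 17t, y = 9633 - 242t for integer t.
x ≥ 0: smallest is -676 mod 17 = 4 (at t = 40), with y = -47.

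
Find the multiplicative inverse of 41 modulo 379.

gcd(379, 41) = 1.
By Bézout, 41×(37) + 379×(-4) = 1.
So 41×37 ≡ 1 (mod 379), and 37 mod 379 = 37.

37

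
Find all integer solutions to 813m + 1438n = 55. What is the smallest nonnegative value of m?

253

gcd(1438, 813):
  1438 = 1×813 + 625
  813 = 1×625 + 188
  625 = 3×188 + 61
  188 = 3×61 + 5
  61 = 12×5 + 1
  5 = 5×1
so gcd(1438, 813) = 1.
1 divides 55, so solutions exist.
Back-substitute for Bézout coefficients:
  1 = 61 - 12×5
  ... = 813×(-283) + 1438×(160)
Scale by 55/1 = 55: (m₀, n₀) = (-15565, 8800).
General solution: m = -15565 + 1438t, n = 8800 - 813t for integer t.
m ≥ 0: smallest is -15565 mod 1438 = 253 (at t = 11), with n = -143.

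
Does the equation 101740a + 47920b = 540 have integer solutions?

gcd(101740, 47920):
  101740 = 2·47920 + 5900
  47920 = 8·5900 + 720
  5900 = 8·720 + 140
  720 = 5·140 + 20
  140 = 7·20
so gcd(101740, 47920) = 20.
20 divides 540, so integer solutions exist.

yes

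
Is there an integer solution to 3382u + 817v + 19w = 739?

no

gcd(3382, 817) = 19.
gcd(19, 19) = 19.
19 does not divide 739 (remainder 17), so no integer solutions.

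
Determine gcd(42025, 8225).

gcd(42025, 8225) = 25  (42025 = 5·8225 + 900, 8225 = 9·900 + 125, 900 = 7·125 + 25, 125 = 5·25).

25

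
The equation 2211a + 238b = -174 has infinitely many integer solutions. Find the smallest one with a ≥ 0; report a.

gcd(2211, 238):
  2211 = 9*238 + 69
  238 = 3*69 + 31
  69 = 2*31 + 7
  31 = 4*7 + 3
  7 = 2*3 + 1
  3 = 3*1
so gcd(2211, 238) = 1.
1 divides -174, so solutions exist.
Back-substitute for Bézout coefficients:
  1 = 7 - 2*3
  ... = 2211*(69) + 238*(-641)
Scale by -174/1 = -174: (a₀, b₀) = (-12006, 111534).
General solution: a = -12006 + 238t, b = 111534 - 2211t for integer t.
a ≥ 0: smallest is -12006 mod 238 = 132 (at t = 51), with b = -1227.

132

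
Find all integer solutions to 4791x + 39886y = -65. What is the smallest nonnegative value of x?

gcd(39886, 4791) = 1  (39886 = 8×4791 + 1558, 4791 = 3×1558 + 117, 1558 = 13×117 + 37, 117 = 3×37 + 6, 37 = 6×6 + 1, 6 = 6×1).
1 divides -65, so solutions exist.
Back-substituting, 4791×(-6477) + 39886×(778) = 1.
Scale by -65/1 = -65: (x₀, y₀) = (421005, -50570).
General solution: x = 421005 + 39886t, y = -50570 - 4791t for integer t.
x ≥ 0: smallest is 421005 mod 39886 = 22145 (at t = -10), with y = -2660.

22145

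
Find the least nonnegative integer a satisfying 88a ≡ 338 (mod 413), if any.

gcd(413, 88):
  413 = 4×88 + 61
  88 = 1×61 + 27
  61 = 2×27 + 7
  27 = 3×7 + 6
  7 = 1×6 + 1
  6 = 6×1
so gcd(413, 88) = 1.
1 divides 338, so solutions exist.
Back-substitute for Bézout coefficients:
  1 = 7 - 1×6
  ... = 88×(-61) + 413×(13)
So 88×(-61) ≡ 1 (mod 413); multiply by 338: a ≡ -20618 (mod 413).
Smallest nonnegative: a = -20618 mod 413 = 32.

32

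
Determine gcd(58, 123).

1

gcd(123, 58):
  123 = 2·58 + 7
  58 = 8·7 + 2
  7 = 3·2 + 1
  2 = 2·1
so gcd(123, 58) = 1.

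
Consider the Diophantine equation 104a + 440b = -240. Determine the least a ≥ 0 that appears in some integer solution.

gcd(440, 104):
  440 = 4×104 + 24
  104 = 4×24 + 8
  24 = 3×8
so gcd(440, 104) = 8.
8 divides -240, so solutions exist.
Back-substitute for Bézout coefficients:
  8 = 104 - 4×24
  ... = 104×(17) + 440×(-4)
Scale by -240/8 = -30: (a₀, b₀) = (-510, 120).
General solution: a = -510 + 55t, b = 120 - 13t for integer t.
a ≥ 0: smallest is -510 mod 55 = 40 (at t = 10), with b = -10.

40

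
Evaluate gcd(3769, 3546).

gcd(3769, 3546):
  3769 = 1·3546 + 223
  3546 = 15·223 + 201
  223 = 1·201 + 22
  201 = 9·22 + 3
  22 = 7·3 + 1
  3 = 3·1
so gcd(3769, 3546) = 1.

1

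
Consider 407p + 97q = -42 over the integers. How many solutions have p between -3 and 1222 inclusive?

gcd(407, 97) = 1  (407 = 4×97 + 19, 97 = 5×19 + 2, 19 = 9×2 + 1, 2 = 2×1).
Back-substituting, 407×(46) + 97×(-193) = 1.
Scale by -42: particular solution (-1932, 8106); reduce p mod 97: (8, -34).
General solution: p = 8 + 97t, q = -34 - 407t for integer t.
-3 ≤ 8 + 97t ≤ 1222 gives t ∈ [0, 12], which is 13 values.

13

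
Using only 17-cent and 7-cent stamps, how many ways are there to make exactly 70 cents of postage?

Need nonnegative integers with 17j + 7k = 70.
gcd(17, 7) = 1, and 17·(-2) + 7·(5) = 1.
So (j₀, k₀) = (-140, 350); general j = -140 + 7t, k = 350 - 17t.
j ≥ 0 ⇒ t ≥ 20; k ≥ 0 ⇒ t ≤ 20. That's 1 value of t.

1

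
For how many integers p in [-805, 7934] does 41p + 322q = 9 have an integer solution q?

28

gcd(322, 41) = 1.
By Bézout, 41·(55) + 322·(-7) = 1.
Particular solution: (173, -22).
General solution: p = 173 + 322t, q = -22 - 41t for integer t.
-805 ≤ 173 + 322t ≤ 7934 gives t ∈ [-3, 24], which is 28 values.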